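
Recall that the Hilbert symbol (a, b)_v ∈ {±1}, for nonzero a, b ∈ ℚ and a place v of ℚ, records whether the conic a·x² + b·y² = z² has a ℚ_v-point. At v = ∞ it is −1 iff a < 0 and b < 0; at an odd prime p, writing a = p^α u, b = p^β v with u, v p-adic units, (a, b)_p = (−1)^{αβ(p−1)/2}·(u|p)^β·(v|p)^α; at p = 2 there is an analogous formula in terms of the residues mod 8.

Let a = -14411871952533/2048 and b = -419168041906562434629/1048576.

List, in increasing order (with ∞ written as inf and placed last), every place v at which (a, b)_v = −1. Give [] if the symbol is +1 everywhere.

(a, b) ≡ (-7626, -17589) mod (ℚ^×)²; places V = {2, 3, 11, 13, 23, 31, 41, ∞}.
(a,b)_3: α=11, u≡2; β=19, v≡2 (mod 3); (2|3)=-1, (2|3)=-1; sign (−1)^1·-1^19·-1^11 = -1.
(a,b)_41: α=1, u≡27; β=1, v≡17 (mod 41); (27|41)=-1, (17|41)=-1; sign (−1)^0·-1^1·-1^1 = +1.
(a,b)_2: α=-11, β=-20; u≡3, v≡3 (mod 8); ε(u)ε(v)=1·1, αω(v)=-11·1, βω(u)=-20·1; sum ≡ 0  ⇒  +1.
(a,b)_11: α=2, u≡2; β=3, v≡8 (mod 11); (2|11)=-1, (8|11)=-1; sign (−1)^0·-1^3·-1^2 = -1.
(a,b)_31: α=1, u≡18; β=2, v≡9 (mod 31); (18|31)=+1, (9|31)=+1; sign (−1)^0·+1^2·+1^1 = +1.
(a,b)_∞: sgn(-7626)=−, sgn(-17589)=−, so -1.
(a,b)_13: α=0, u≡7; β=1, v≡4 (mod 13); (7|13)=-1, (4|13)=+1; sign (−1)^0·-1^1·+1^0 = -1.
(a,b)_23: α=2, u≡10; β=2, v≡9 (mod 23); (10|23)=-1, (9|23)=+1; sign (−1)^0·-1^2·+1^2 = +1.
|Ram(-7626, -17589)| = 4, even; anisotropic at {3, 11, 13, ∞}.

[3, 11, 13, inf]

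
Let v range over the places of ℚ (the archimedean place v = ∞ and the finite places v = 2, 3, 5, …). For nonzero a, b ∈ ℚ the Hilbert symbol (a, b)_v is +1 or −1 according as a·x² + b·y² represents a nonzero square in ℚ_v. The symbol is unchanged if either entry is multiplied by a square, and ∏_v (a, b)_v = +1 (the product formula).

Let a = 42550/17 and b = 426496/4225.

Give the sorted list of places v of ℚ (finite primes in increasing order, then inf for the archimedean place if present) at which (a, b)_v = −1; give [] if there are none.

[2, 23]

Mod squares: a ≡ 28934, b ≡ 34. Check v ∈ {∞, 2, 5, 7, 13, 17, 23, 37}.
v=37: a=37^1·(≡35), b=37^0·(≡26) mod 37; (35|37)=-1, (26|37)=+1; (−1)^{1·0·18}·(-1)^0·(+1)^1 = +1.
v=2: v_2(a)=1, v_2(b)=9; units ≡ 3, 1 (mod 8); ε·ε+αω+βω = 1·0+1·0+9·1 ≡ 1  ⇒  (a,b)_2 = -1.
v=23: a=23^1·(≡6), b=23^0·(≡22) mod 23; (6|23)=+1, (22|23)=-1; (−1)^{1·0·11}·(+1)^0·(-1)^1 = -1.
v=17: a=17^-1·(≡16), b=17^1·(≡9) mod 17; (16|17)=+1, (9|17)=+1; (−1)^{-1·1·8}·(+1)^1·(+1)^-1 = +1.
v=7: a=7^0·(≡6), b=7^2·(≡6) mod 7; (6|7)=-1, (6|7)=-1; (−1)^{0·2·3}·(-1)^2·(-1)^0 = +1.
v=∞: 28934 > 0 and 34 > 0  ⇒  (a,b)_∞ = +1.
v=5: a=5^2·(≡1), b=5^-2·(≡4) mod 5; (1|5)=+1, (4|5)=+1; (−1)^{2·-2·2}·(+1)^-2·(+1)^2 = +1.
v=13: a=13^0·(≡10), b=13^-2·(≡8) mod 13; (10|13)=+1, (8|13)=-1; (−1)^{0·-2·6}·(+1)^-2·(-1)^0 = +1.
(28934, 34 / ℚ) ramifies at {2, 23}: a division algebra.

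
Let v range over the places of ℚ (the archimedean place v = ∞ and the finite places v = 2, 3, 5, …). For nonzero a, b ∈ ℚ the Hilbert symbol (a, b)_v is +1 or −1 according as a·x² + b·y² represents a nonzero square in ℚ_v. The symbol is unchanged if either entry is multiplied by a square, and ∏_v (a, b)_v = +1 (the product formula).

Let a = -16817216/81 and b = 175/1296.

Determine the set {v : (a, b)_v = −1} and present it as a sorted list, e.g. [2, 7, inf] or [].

(a, b) ≡ (-262769, 7) mod (ℚ^×)²; places V = {2, 3, 5, 7, 13, 17, 29, 41, ∞}.
(a,b)_13: α=1, u≡8; β=0, v≡5 (mod 13); (8|13)=-1, (5|13)=-1; sign (−1)^0·-1^0·-1^1 = -1.
(a,b)_∞: sgn(-262769)=−, sgn(7)=+, so +1.
(a,b)_17: α=1, u≡13; β=0, v≡14 (mod 17); (13|17)=+1, (14|17)=-1; sign (−1)^0·+1^0·-1^1 = -1.
(a,b)_5: α=0, u≡4; β=2, v≡2 (mod 5); (4|5)=+1, (2|5)=-1; sign (−1)^0·+1^2·-1^0 = +1.
(a,b)_41: α=1, u≡12; β=0, v≡7 (mod 41); (12|41)=-1, (7|41)=-1; sign (−1)^0·-1^0·-1^1 = -1.
(a,b)_3: α=-4, u≡1; β=-4, v≡1 (mod 3); (1|3)=+1, (1|3)=+1; sign (−1)^0·+1^-4·+1^-4 = +1.
(a,b)_2: α=6, β=-4; u≡7, v≡7 (mod 8); ε(u)ε(v)=1·1, αω(v)=6·0, βω(u)=-4·0; sum ≡ 1  ⇒  -1.
(a,b)_29: α=1, u≡13; β=0, v≡16 (mod 29); (13|29)=+1, (16|29)=+1; sign (−1)^0·+1^0·+1^1 = +1.
(a,b)_7: α=0, u≡1; β=1, v≡4 (mod 7); (1|7)=+1, (4|7)=+1; sign (−1)^0·+1^1·+1^0 = +1.
Ram(-262769, 7) = {2, 13, 17, 41}; no ℚ_2-point on the conic.

[2, 13, 17, 41]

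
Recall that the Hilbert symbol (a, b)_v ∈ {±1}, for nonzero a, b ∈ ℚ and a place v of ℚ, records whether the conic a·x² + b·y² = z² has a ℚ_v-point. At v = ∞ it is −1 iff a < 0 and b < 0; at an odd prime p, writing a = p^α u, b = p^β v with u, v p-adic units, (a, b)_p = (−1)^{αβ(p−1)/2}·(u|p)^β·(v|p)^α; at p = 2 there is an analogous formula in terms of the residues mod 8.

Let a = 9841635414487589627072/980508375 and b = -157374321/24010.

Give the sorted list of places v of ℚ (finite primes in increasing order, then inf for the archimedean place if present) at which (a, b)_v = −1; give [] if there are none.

(a, b) ≡ (4845, -9690) mod (ℚ^×)²; places V = {2, 3, 5, 7, 11, 13, 17, 19, 23, 31, 53, ∞}.
(a,b)_23: α=2, u≡19; β=0, v≡9 (mod 23); (19|23)=-1, (9|23)=+1; sign (−1)^0·-1^0·+1^2 = +1.
(a,b)_5: α=-3, u≡1; β=-1, v≡2 (mod 5); (1|5)=+1, (2|5)=-1; sign (−1)^0·+1^-1·-1^-3 = -1.
(a,b)_19: α=3, u≡12; β=1, v≡3 (mod 19); (12|19)=-1, (3|19)=-1; sign (−1)^1·-1^1·-1^3 = -1.
(a,b)_53: α=2, u≡23; β=0, v≡10 (mod 53); (23|53)=-1, (10|53)=+1; sign (−1)^0·-1^0·+1^2 = +1.
(a,b)_3: α=-3, u≡1; β=1, v≡1 (mod 3); (1|3)=+1, (1|3)=+1; sign (−1)^1·+1^1·+1^-3 = -1.
(a,b)_2: α=6, β=-1; u≡5, v≡3 (mod 8); ε(u)ε(v)=0·1, αω(v)=6·1, βω(u)=-1·1; sum ≡ 1  ⇒  -1.
(a,b)_∞: sgn(4845)=+, sgn(-9690)=−, so +1.
(a,b)_7: α=-4, u≡2; β=-4, v≡5 (mod 7); (2|7)=+1, (5|7)=-1; sign (−1)^0·+1^-4·-1^-4 = +1.
(a,b)_13: α=0, u≡1; β=2, v≡6 (mod 13); (1|13)=+1, (6|13)=-1; sign (−1)^0·+1^2·-1^0 = +1.
(a,b)_31: α=6, u≡1; β=2, v≡24 (mod 31); (1|31)=+1, (24|31)=-1; sign (−1)^0·+1^2·-1^6 = +1.
(a,b)_11: α=-2, u≡3; β=0, v≡9 (mod 11); (3|11)=+1, (9|11)=+1; sign (−1)^0·+1^0·+1^-2 = +1.
(a,b)_17: α=1, u≡9; β=1, v≡9 (mod 17); (9|17)=+1, (9|17)=+1; sign (−1)^0·+1^1·+1^1 = +1.
|Ram(4845, -9690)| = 4, even; anisotropic at {2, 3, 5, 19}.

[2, 3, 5, 19]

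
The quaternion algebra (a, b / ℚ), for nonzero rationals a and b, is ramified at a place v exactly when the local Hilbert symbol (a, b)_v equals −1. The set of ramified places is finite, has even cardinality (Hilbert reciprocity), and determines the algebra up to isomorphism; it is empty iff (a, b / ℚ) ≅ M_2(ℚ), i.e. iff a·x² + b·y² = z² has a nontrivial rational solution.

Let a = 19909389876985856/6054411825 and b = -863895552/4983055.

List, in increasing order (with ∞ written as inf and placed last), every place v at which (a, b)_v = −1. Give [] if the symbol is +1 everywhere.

[2, 3, 5, 17]

(a, b) ≡ (7293, -4290) mod (ℚ^×)²; places V = {2, 3, 5, 7, 11, 13, 17, 23, 31, 43, ∞}.
(a,b)_2: α=20, β=17; u≡5, v≡7 (mod 8); ε(u)ε(v)=0·1, αω(v)=20·0, βω(u)=17·1; sum ≡ 1  ⇒  -1.
(a,b)_7: α=-2, u≡3; β=-2, v≡2 (mod 7); (3|7)=-1, (2|7)=+1; sign (−1)^0·-1^-2·+1^-2 = +1.
(a,b)_13: α=3, u≡2; β=3, v≡5 (mod 13); (2|13)=-1, (5|13)=-1; sign (−1)^0·-1^3·-1^3 = +1.
(a,b)_43: α=-2, u≡33; β=-2, v≡13 (mod 43); (33|43)=-1, (13|43)=+1; sign (−1)^0·-1^-2·+1^-2 = +1.
(a,b)_3: α=-5, u≡1; β=1, v≡1 (mod 3); (1|3)=+1, (1|3)=+1; sign (−1)^1·+1^1·+1^-5 = -1.
(a,b)_17: α=1, u≡13; β=0, v≡12 (mod 17); (13|17)=+1, (12|17)=-1; sign (−1)^0·+1^0·-1^1 = -1.
(a,b)_11: α=-1, u≡4; β=-1, v≡10 (mod 11); (4|11)=+1, (10|11)=-1; sign (−1)^1·+1^-1·-1^-1 = +1.
(a,b)_23: α=2, u≡8; β=0, v≡5 (mod 23); (8|23)=+1, (5|23)=-1; sign (−1)^0·+1^0·-1^2 = +1.
(a,b)_5: α=-2, u≡2; β=-1, v≡3 (mod 5); (2|5)=-1, (3|5)=-1; sign (−1)^0·-1^-1·-1^-2 = -1.
(a,b)_31: α=2, u≡14; β=0, v≡5 (mod 31); (14|31)=+1, (5|31)=+1; sign (−1)^0·+1^0·+1^2 = +1.
(a,b)_∞: sgn(7293)=+, sgn(-4290)=−, so +1.
Ram(7293, -4290) = {2, 3, 5, 17}; no ℚ_2-point on the conic.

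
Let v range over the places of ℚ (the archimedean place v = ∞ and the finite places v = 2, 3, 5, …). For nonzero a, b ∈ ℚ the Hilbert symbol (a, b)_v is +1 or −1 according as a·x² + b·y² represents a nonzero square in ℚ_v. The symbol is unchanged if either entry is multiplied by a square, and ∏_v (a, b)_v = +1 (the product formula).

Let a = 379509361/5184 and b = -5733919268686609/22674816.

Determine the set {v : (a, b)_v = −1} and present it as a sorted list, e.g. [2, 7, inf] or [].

(a, b) ≡ (1, -6) mod (ℚ^×)²; places V = {2, 3, 7, 11, 13, 23, ∞}.
(a,b)_3: α=-4, u≡1; β=-11, v≡1 (mod 3); (1|3)=+1, (1|3)=+1; sign (−1)^0·+1^-11·+1^-4 = +1.
(a,b)_23: α=2, u≡12; β=4, v≡15 (mod 23); (12|23)=+1, (15|23)=-1; sign (−1)^0·+1^4·-1^2 = +1.
(a,b)_13: α=0, u≡1; β=4, v≡5 (mod 13); (1|13)=+1, (5|13)=-1; sign (−1)^0·+1^4·-1^0 = +1.
(a,b)_∞: sgn(1)=+, sgn(-6)=−, so +1.
(a,b)_11: α=4, u≡9; β=4, v≡3 (mod 11); (9|11)=+1, (3|11)=+1; sign (−1)^0·+1^4·+1^4 = +1.
(a,b)_7: α=2, u≡4; β=2, v≡2 (mod 7); (4|7)=+1, (2|7)=+1; sign (−1)^0·+1^2·+1^2 = +1.
(a,b)_2: α=-6, β=-7; u≡1, v≡5 (mod 8); ε(u)ε(v)=0·0, αω(v)=-6·1, βω(u)=-7·0; sum ≡ 0  ⇒  +1.
Ram(a, b) = ∅: the form 1·x² + -6·y² − z² is isotropic over every ℚ_v, so by Hasse–Minkowski it is isotropic over ℚ.

[]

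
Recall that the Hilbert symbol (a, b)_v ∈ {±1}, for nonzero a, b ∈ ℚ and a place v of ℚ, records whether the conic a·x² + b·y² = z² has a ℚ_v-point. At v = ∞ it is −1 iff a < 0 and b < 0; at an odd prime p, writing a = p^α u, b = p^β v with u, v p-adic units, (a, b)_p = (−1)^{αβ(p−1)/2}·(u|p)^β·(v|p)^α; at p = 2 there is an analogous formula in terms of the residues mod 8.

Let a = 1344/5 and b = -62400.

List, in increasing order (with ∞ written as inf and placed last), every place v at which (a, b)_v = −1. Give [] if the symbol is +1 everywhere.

[3, 7]

Mod squares: a ≡ 105, b ≡ -39. Check v ∈ {∞, 2, 3, 5, 7, 13}.
v=2: v_2(a)=6, v_2(b)=6; units ≡ 1, 1 (mod 8); ε·ε+αω+βω = 0·0+6·0+6·0 ≡ 0  ⇒  (a,b)_2 = +1.
v=5: a=5^-1·(≡4), b=5^2·(≡4) mod 5; (4|5)=+1, (4|5)=+1; (−1)^{-1·2·2}·(+1)^2·(+1)^-1 = +1.
v=3: a=3^1·(≡2), b=3^1·(≡2) mod 3; (2|3)=-1, (2|3)=-1; (−1)^{1·1·1}·(-1)^1·(-1)^1 = -1.
v=∞: 105 > 0 and -39 < 0  ⇒  (a,b)_∞ = +1.
v=7: a=7^1·(≡2), b=7^0·(≡5) mod 7; (2|7)=+1, (5|7)=-1; (−1)^{1·0·3}·(+1)^0·(-1)^1 = -1.
v=13: a=13^0·(≡1), b=13^1·(≡10) mod 13; (1|13)=+1, (10|13)=+1; (−1)^{0·1·6}·(+1)^1·(+1)^0 = +1.
Ram(105, -39) = {3, 7}; no ℚ_3-point on the conic.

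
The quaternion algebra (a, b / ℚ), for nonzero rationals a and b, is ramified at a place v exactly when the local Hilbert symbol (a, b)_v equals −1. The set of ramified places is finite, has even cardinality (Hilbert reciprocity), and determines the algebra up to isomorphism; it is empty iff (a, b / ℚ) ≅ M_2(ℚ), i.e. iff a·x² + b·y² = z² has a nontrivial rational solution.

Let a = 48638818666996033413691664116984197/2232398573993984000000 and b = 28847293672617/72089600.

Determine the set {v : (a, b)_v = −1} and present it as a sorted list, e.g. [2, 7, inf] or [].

Mod squares: a ≡ 12903, b ≡ 187. Check v ∈ {∞, 2, 3, 5, 7, 11, 17, 23, 29, 31, 37, 41, 47}.
v=∞: 12903 > 0 and 187 > 0  ⇒  (a,b)_∞ = +1.
v=47: a=47^-2·(≡36), b=47^0·(≡23) mod 47; (36|47)=+1, (23|47)=-1; (−1)^{-2·0·23}·(+1)^0·(-1)^-2 = +1.
v=41: a=41^2·(≡24), b=41^0·(≡8) mod 41; (24|41)=-1, (8|41)=+1; (−1)^{2·0·20}·(-1)^0·(+1)^2 = +1.
v=23: a=23^5·(≡9), b=23^2·(≡1) mod 23; (9|23)=+1, (1|23)=+1; (−1)^{5·2·11}·(+1)^2·(+1)^5 = +1.
v=3: a=3^5·(≡2), b=3^4·(≡1) mod 3; (2|3)=-1, (1|3)=+1; (−1)^{5·4·1}·(-1)^4·(+1)^5 = +1.
v=29: a=29^4·(≡2), b=29^2·(≡23) mod 29; (2|29)=-1, (23|29)=+1; (−1)^{4·2·14}·(-1)^2·(+1)^4 = +1.
v=5: a=5^-6·(≡2), b=5^-2·(≡3) mod 5; (2|5)=-1, (3|5)=-1; (−1)^{-6·-2·2}·(-1)^-2·(-1)^-6 = +1.
v=11: a=11^-1·(≡10), b=11^-1·(≡10) mod 11; (10|11)=-1, (10|11)=-1; (−1)^{-1·-1·5}·(-1)^-1·(-1)^-1 = -1.
v=17: a=17^3·(≡11), b=17^1·(≡11) mod 17; (11|17)=-1, (11|17)=-1; (−1)^{3·1·8}·(-1)^1·(-1)^3 = +1.
v=31: a=31^4·(≡28), b=31^2·(≡19) mod 31; (28|31)=+1, (19|31)=+1; (−1)^{4·2·15}·(+1)^2·(+1)^4 = +1.
v=2: v_2(a)=-32, v_2(b)=-18; units ≡ 7, 3 (mod 8); ε·ε+αω+βω = 1·1+-32·1+-18·0 ≡ 1  ⇒  (a,b)_2 = -1.
v=7: a=7^8·(≡1), b=7^2·(≡6) mod 7; (1|7)=+1, (6|7)=-1; (−1)^{8·2·3}·(+1)^2·(-1)^8 = +1.
v=37: a=37^-2·(≡28), b=37^0·(≡6) mod 37; (28|37)=+1, (6|37)=-1; (−1)^{-2·0·18}·(+1)^0·(-1)^-2 = +1.
(12903, 187 / ℚ) ramifies at {2, 11}: a division algebra.

[2, 11]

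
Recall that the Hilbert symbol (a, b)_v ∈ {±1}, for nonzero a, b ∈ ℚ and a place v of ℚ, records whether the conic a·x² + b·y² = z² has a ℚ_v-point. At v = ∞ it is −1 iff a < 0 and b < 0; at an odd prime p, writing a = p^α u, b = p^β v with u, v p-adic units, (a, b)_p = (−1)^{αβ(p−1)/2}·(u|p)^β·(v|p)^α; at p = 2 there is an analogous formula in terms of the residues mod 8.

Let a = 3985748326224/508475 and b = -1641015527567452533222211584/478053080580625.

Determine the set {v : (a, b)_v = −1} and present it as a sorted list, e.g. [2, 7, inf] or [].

Mod squares: a ≡ 7388359, b ≡ -1311. Check v ∈ {∞, 2, 3, 5, 7, 11, 19, 23, 29, 43, 53}.
v=53: a=53^1·(≡42), b=53^2·(≡23) mod 53; (42|53)=+1, (23|53)=-1; (−1)^{1·2·26}·(+1)^2·(-1)^1 = -1.
v=23: a=23^1·(≡21), b=23^3·(≡18) mod 23; (21|23)=-1, (18|23)=+1; (−1)^{1·3·11}·(-1)^3·(+1)^1 = +1.
v=∞: 7388359 > 0 and -1311 < 0  ⇒  (a,b)_∞ = +1.
v=3: a=3^2·(≡1), b=3^3·(≡1) mod 3; (1|3)=+1, (1|3)=+1; (−1)^{2·3·1}·(+1)^3·(+1)^2 = +1.
v=5: a=5^-2·(≡1), b=5^-4·(≡4) mod 5; (1|5)=+1, (4|5)=+1; (−1)^{-2·-4·2}·(+1)^-4·(+1)^-2 = +1.
v=43: a=43^-2·(≡23), b=43^-6·(≡12) mod 43; (23|43)=+1, (12|43)=-1; (−1)^{-2·-6·21}·(+1)^-6·(-1)^-2 = +1.
v=7: a=7^2·(≡3), b=7^4·(≡5) mod 7; (3|7)=-1, (5|7)=-1; (−1)^{2·4·3}·(-1)^4·(-1)^2 = +1.
v=2: v_2(a)=4, v_2(b)=16; units ≡ 7, 1 (mod 8); ε·ε+αω+βω = 1·0+4·0+16·0 ≡ 0  ⇒  (a,b)_2 = +1.
v=11: a=11^-1·(≡9), b=11^-2·(≡5) mod 11; (9|11)=+1, (5|11)=+1; (−1)^{-1·-2·5}·(+1)^-2·(+1)^-1 = +1.
v=29: a=29^3·(≡24), b=29^6·(≡13) mod 29; (24|29)=+1, (13|29)=+1; (−1)^{3·6·14}·(+1)^6·(+1)^3 = +1.
v=19: a=19^1·(≡11), b=19^1·(≡5) mod 19; (11|19)=+1, (5|19)=+1; (−1)^{1·1·9}·(+1)^1·(+1)^1 = -1.
|Ram(7388359, -1311)| = 2, even; anisotropic at {19, 53}.

[19, 53]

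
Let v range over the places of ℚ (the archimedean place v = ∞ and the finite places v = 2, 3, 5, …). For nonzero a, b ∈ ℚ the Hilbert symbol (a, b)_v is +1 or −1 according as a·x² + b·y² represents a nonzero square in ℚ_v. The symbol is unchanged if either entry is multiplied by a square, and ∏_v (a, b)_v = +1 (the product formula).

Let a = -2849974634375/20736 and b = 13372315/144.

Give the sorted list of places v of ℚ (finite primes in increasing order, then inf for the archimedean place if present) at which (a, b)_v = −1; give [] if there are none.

(a, b) ≡ (-39215, 115) mod (ℚ^×)²; places V = {2, 3, 5, 11, 23, 31, ∞}.
(a,b)_11: α=3, u≡8; β=2, v≡9 (mod 11); (8|11)=-1, (9|11)=+1; sign (−1)^0·-1^2·+1^3 = +1.
(a,b)_5: α=5, u≡2; β=1, v≡2 (mod 5); (2|5)=-1, (2|5)=-1; sign (−1)^0·-1^1·-1^5 = +1.
(a,b)_3: α=-4, u≡1; β=-2, v≡1 (mod 3); (1|3)=+1, (1|3)=+1; sign (−1)^0·+1^-2·+1^-4 = +1.
(a,b)_23: α=1, u≡10; β=1, v≡21 (mod 23); (10|23)=-1, (21|23)=-1; sign (−1)^1·-1^1·-1^1 = -1.
(a,b)_∞: sgn(-39215)=−, sgn(115)=+, so +1.
(a,b)_31: α=3, u≡30; β=2, v≡6 (mod 31); (30|31)=-1, (6|31)=-1; sign (−1)^0·-1^2·-1^3 = -1.
(a,b)_2: α=-8, β=-4; u≡1, v≡3 (mod 8); ε(u)ε(v)=0·1, αω(v)=-8·1, βω(u)=-4·0; sum ≡ 0  ⇒  +1.
(-39215, 115 / ℚ) ramifies at {23, 31}: a division algebra.

[23, 31]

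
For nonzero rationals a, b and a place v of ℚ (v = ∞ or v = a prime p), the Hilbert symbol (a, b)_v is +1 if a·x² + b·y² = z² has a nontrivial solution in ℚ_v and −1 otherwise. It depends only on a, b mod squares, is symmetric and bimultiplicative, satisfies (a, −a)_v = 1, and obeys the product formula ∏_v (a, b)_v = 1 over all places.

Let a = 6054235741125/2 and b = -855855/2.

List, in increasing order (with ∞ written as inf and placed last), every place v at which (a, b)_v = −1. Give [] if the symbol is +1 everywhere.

[2, 7, 11, 19]

Mod squares: a ≡ 10, b ≡ -190190. Check v ∈ {∞, 2, 3, 5, 7, 11, 13, 19}.
v=3: a=3^8·(≡1), b=3^2·(≡1) mod 3; (1|3)=+1, (1|3)=+1; (−1)^{8·2·1}·(+1)^2·(+1)^8 = +1.
v=5: a=5^3·(≡2), b=5^1·(≡2) mod 5; (2|5)=-1, (2|5)=-1; (−1)^{3·1·2}·(-1)^1·(-1)^3 = +1.
v=2: v_2(a)=-1, v_2(b)=-1; units ≡ 5, 1 (mod 8); ε·ε+αω+βω = 0·0+-1·0+-1·1 ≡ 1  ⇒  (a,b)_2 = -1.
v=11: a=11^2·(≡8), b=11^1·(≡10) mod 11; (8|11)=-1, (10|11)=-1; (−1)^{2·1·5}·(-1)^1·(-1)^2 = -1.
v=7: a=7^0·(≡6), b=7^1·(≡2) mod 7; (6|7)=-1, (2|7)=+1; (−1)^{0·1·3}·(-1)^1·(+1)^0 = -1.
v=19: a=19^2·(≡13), b=19^1·(≡2) mod 19; (13|19)=-1, (2|19)=-1; (−1)^{2·1·9}·(-1)^1·(-1)^2 = -1.
v=13: a=13^2·(≡10), b=13^1·(≡5) mod 13; (10|13)=+1, (5|13)=-1; (−1)^{2·1·6}·(+1)^1·(-1)^2 = +1.
v=∞: 10 > 0 and -190190 < 0  ⇒  (a,b)_∞ = +1.
(10, -190190 / ℚ) ramifies at {2, 7, 11, 19}: a division algebra.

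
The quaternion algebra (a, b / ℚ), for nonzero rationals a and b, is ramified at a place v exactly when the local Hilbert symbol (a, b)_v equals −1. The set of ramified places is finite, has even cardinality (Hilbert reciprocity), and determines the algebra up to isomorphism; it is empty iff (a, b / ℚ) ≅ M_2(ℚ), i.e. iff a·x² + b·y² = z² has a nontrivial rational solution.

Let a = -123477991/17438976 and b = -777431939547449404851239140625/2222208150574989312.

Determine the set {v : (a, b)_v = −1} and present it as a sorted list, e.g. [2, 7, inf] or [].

(a, b) ≡ (-14911, -28210) mod (ℚ^×)²; places V = {2, 3, 5, 7, 13, 17, 29, 31, 37, ∞}.
(a,b)_37: α=1, u≡27; β=4, v≡33 (mod 37); (27|37)=+1, (33|37)=+1; sign (−1)^0·+1^4·+1^1 = +1.
(a,b)_5: α=0, u≡4; β=7, v≡2 (mod 5); (4|5)=+1, (2|5)=-1; sign (−1)^0·+1^7·-1^0 = +1.
(a,b)_∞: sgn(-14911)=−, sgn(-28210)=−, so -1.
(a,b)_3: α=-4, u≡2; β=-4, v≡2 (mod 3); (2|3)=-1, (2|3)=-1; sign (−1)^0·-1^-4·-1^-4 = +1.
(a,b)_13: α=3, u≡1; β=9, v≡9 (mod 13); (1|13)=+1, (9|13)=+1; sign (−1)^0·+1^9·+1^3 = +1.
(a,b)_31: α=1, u≡26; β=3, v≡9 (mod 31); (26|31)=-1, (9|31)=+1; sign (−1)^1·-1^3·+1^1 = +1.
(a,b)_7: α=2, u≡3; β=5, v≡4 (mod 7); (3|7)=-1, (4|7)=+1; sign (−1)^0·-1^5·+1^2 = -1.
(a,b)_17: α=0, u≡15; β=-2, v≡10 (mod 17); (15|17)=+1, (10|17)=-1; sign (−1)^0·+1^-2·-1^0 = +1.
(a,b)_29: α=-2, u≡7; β=-4, v≡24 (mod 29); (7|29)=+1, (24|29)=+1; sign (−1)^0·+1^-4·+1^-2 = +1.
(a,b)_2: α=-8, β=-27; u≡1, v≡7 (mod 8); ε(u)ε(v)=0·1, αω(v)=-8·0, βω(u)=-27·0; sum ≡ 0  ⇒  +1.
(-14911, -28210 / ℚ) ramifies at {7, ∞}: a division algebra.

[7, inf]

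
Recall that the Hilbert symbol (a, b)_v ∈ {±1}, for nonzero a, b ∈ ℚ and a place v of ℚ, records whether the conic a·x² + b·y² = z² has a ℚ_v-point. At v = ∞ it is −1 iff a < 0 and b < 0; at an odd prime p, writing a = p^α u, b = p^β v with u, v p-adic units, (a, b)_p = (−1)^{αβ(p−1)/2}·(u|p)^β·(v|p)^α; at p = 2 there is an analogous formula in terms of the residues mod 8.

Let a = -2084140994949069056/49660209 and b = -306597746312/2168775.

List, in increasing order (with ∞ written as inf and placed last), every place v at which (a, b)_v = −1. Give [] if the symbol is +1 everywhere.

(a, b) ≡ (-1001, -238) mod (ℚ^×)²; places V = {2, 3, 5, 7, 11, 13, 17, 29, 37, ∞}.
(a,b)_11: α=5, u≡2; β=2, v≡9 (mod 11); (2|11)=-1, (9|11)=+1; sign (−1)^0·-1^2·+1^5 = +1.
(a,b)_2: α=8, β=3; u≡7, v≡1 (mod 8); ε(u)ε(v)=1·0, αω(v)=8·0, βω(u)=3·0; sum ≡ 0  ⇒  +1.
(a,b)_13: α=3, u≡10; β=2, v≡9 (mod 13); (10|13)=+1, (9|13)=+1; sign (−1)^0·+1^2·+1^3 = +1.
(a,b)_7: α=5, u≡1; β=-1, v≡2 (mod 7); (1|7)=+1, (2|7)=+1; sign (−1)^1·+1^-1·+1^5 = -1.
(a,b)_∞: sgn(-1001)=−, sgn(-238)=−, so -1.
(a,b)_3: α=-10, u≡1; β=-6, v≡2 (mod 3); (1|3)=+1, (2|3)=-1; sign (−1)^0·+1^-6·-1^-10 = +1.
(a,b)_29: α=-2, u≡17; β=0, v≡24 (mod 29); (17|29)=-1, (24|29)=+1; sign (−1)^0·-1^0·+1^-2 = +1.
(a,b)_17: α=0, u≡4; β=-1, v≡3 (mod 17); (4|17)=+1, (3|17)=-1; sign (−1)^0·+1^-1·-1^0 = +1.
(a,b)_37: α=2, u≡22; β=4, v≡27 (mod 37); (22|37)=-1, (27|37)=+1; sign (−1)^0·-1^4·+1^2 = +1.
(a,b)_5: α=0, u≡1; β=-2, v≡3 (mod 5); (1|5)=+1, (3|5)=-1; sign (−1)^0·+1^-2·-1^0 = +1.
(-1001, -238 / ℚ) ramifies at {7, ∞}: a division algebra.

[7, inf]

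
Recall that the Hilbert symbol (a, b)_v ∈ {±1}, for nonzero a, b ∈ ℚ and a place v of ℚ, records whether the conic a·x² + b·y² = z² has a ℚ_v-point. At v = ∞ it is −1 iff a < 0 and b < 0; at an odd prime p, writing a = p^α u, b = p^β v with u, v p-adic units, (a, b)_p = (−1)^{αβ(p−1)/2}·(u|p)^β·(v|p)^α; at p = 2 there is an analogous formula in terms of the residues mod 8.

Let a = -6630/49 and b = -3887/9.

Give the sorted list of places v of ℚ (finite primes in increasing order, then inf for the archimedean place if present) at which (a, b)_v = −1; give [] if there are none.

[5, 17, 23, inf]

Mod squares: a ≡ -6630, b ≡ -23. Check v ∈ {∞, 2, 3, 5, 7, 13, 17, 23}.
v=23: a=23^0·(≡21), b=23^1·(≡17) mod 23; (21|23)=-1, (17|23)=-1; (−1)^{0·1·11}·(-1)^1·(-1)^0 = -1.
v=5: a=5^1·(≡1), b=5^0·(≡2) mod 5; (1|5)=+1, (2|5)=-1; (−1)^{1·0·2}·(+1)^0·(-1)^1 = -1.
v=13: a=13^1·(≡1), b=13^2·(≡9) mod 13; (1|13)=+1, (9|13)=+1; (−1)^{1·2·6}·(+1)^2·(+1)^1 = +1.
v=17: a=17^1·(≡8), b=17^0·(≡12) mod 17; (8|17)=+1, (12|17)=-1; (−1)^{1·0·8}·(+1)^0·(-1)^1 = -1.
v=∞: -6630 < 0 and -23 < 0  ⇒  (a,b)_∞ = -1.
v=2: v_2(a)=1, v_2(b)=0; units ≡ 5, 1 (mod 8); ε·ε+αω+βω = 0·0+1·0+0·1 ≡ 0  ⇒  (a,b)_2 = +1.
v=7: a=7^-2·(≡6), b=7^0·(≡6) mod 7; (6|7)=-1, (6|7)=-1; (−1)^{-2·0·3}·(-1)^0·(-1)^-2 = +1.
v=3: a=3^1·(≡1), b=3^-2·(≡1) mod 3; (1|3)=+1, (1|3)=+1; (−1)^{1·-2·1}·(+1)^-2·(+1)^1 = +1.
(-6630, -23 / ℚ) ramifies at {5, 17, 23, ∞}: a division algebra.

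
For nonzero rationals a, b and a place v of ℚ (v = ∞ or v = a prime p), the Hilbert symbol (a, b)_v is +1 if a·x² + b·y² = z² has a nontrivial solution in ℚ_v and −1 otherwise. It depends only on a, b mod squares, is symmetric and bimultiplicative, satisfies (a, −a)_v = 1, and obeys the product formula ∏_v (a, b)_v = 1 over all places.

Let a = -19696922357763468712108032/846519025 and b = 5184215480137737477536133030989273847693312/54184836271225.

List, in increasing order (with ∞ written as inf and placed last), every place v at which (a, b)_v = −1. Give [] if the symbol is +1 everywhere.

[2, 3, 19, 31]

Mod squares: a ≡ -140182, b ≡ 2958. Check v ∈ {∞, 2, 3, 5, 7, 11, 13, 17, 19, 23, 29, 31}.
v=23: a=23^-4·(≡8), b=23^-6·(≡5) mod 23; (8|23)=+1, (5|23)=-1; (−1)^{-4·-6·11}·(+1)^-6·(-1)^-4 = +1.
v=19: a=19^3·(≡10), b=19^6·(≡8) mod 19; (10|19)=-1, (8|19)=-1; (−1)^{3·6·9}·(-1)^6·(-1)^3 = -1.
v=11: a=11^-2·(≡2), b=11^-4·(≡2) mod 11; (2|11)=-1, (2|11)=-1; (−1)^{-2·-4·5}·(-1)^-4·(-1)^-2 = +1.
v=5: a=5^-2·(≡3), b=5^-2·(≡3) mod 5; (3|5)=-1, (3|5)=-1; (−1)^{-2·-2·2}·(-1)^-2·(-1)^-2 = +1.
v=∞: -140182 < 0 and 2958 > 0  ⇒  (a,b)_∞ = +1.
v=17: a=17^3·(≡2), b=17^7·(≡16) mod 17; (2|17)=+1, (16|17)=+1; (−1)^{3·7·8}·(+1)^7·(+1)^3 = +1.
v=31: a=31^1·(≡8), b=31^2·(≡26) mod 31; (8|31)=+1, (26|31)=-1; (−1)^{1·2·15}·(+1)^2·(-1)^1 = -1.
v=7: a=7^1·(≡2), b=7^2·(≡1) mod 7; (2|7)=+1, (1|7)=+1; (−1)^{1·2·3}·(+1)^2·(+1)^1 = +1.
v=3: a=3^4·(≡2), b=3^7·(≡2) mod 3; (2|3)=-1, (2|3)=-1; (−1)^{4·7·1}·(-1)^7·(-1)^4 = -1.
v=29: a=29^2·(≡1), b=29^3·(≡26) mod 29; (1|29)=+1, (26|29)=-1; (−1)^{2·3·14}·(+1)^3·(-1)^2 = +1.
v=2: v_2(a)=13, v_2(b)=17; units ≡ 5, 7 (mod 8); ε·ε+αω+βω = 0·1+13·0+17·1 ≡ 1  ⇒  (a,b)_2 = -1.
v=13: a=13^6·(≡1), b=13^8·(≡7) mod 13; (1|13)=+1, (7|13)=-1; (−1)^{6·8·6}·(+1)^8·(-1)^6 = +1.
Ram(-140182, 2958) = {2, 3, 19, 31}; no ℚ_2-point on the conic.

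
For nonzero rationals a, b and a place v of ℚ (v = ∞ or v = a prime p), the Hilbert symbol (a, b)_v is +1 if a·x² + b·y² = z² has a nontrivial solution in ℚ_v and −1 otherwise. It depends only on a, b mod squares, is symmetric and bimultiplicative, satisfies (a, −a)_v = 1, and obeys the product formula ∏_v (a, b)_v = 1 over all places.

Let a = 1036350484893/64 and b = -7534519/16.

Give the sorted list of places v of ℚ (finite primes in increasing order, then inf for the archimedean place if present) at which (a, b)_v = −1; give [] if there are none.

[17, 29]

Mod squares: a ≡ 493, b ≡ -31. Check v ∈ {∞, 2, 3, 17, 29, 31}.
v=17: a=17^3·(≡11), b=17^2·(≡10) mod 17; (11|17)=-1, (10|17)=-1; (−1)^{3·2·8}·(-1)^2·(-1)^3 = -1.
v=31: a=31^2·(≡18), b=31^1·(≡13) mod 31; (18|31)=+1, (13|31)=-1; (−1)^{2·1·15}·(+1)^1·(-1)^2 = +1.
v=2: v_2(a)=-6, v_2(b)=-4; units ≡ 5, 1 (mod 8); ε·ε+αω+βω = 0·0+-6·0+-4·1 ≡ 0  ⇒  (a,b)_2 = +1.
v=3: a=3^2·(≡1), b=3^0·(≡2) mod 3; (1|3)=+1, (2|3)=-1; (−1)^{2·0·1}·(+1)^0·(-1)^2 = +1.
v=∞: 493 > 0 and -31 < 0  ⇒  (a,b)_∞ = +1.
v=29: a=29^3·(≡14), b=29^2·(≡11) mod 29; (14|29)=-1, (11|29)=-1; (−1)^{3·2·14}·(-1)^2·(-1)^3 = -1.
(493, -31 / ℚ) ramifies at {17, 29}: a division algebra.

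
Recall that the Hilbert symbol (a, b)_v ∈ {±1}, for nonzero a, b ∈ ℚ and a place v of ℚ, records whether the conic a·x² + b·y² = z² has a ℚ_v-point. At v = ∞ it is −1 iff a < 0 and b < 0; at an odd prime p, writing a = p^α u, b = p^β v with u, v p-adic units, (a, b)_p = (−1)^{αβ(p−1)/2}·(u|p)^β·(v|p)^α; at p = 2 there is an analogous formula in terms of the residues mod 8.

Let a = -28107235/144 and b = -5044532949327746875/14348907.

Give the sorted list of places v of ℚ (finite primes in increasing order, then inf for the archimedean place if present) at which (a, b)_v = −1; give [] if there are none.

Mod squares: a ≡ -166315, b ≡ -17651865. Check v ∈ {∞, 2, 3, 5, 7, 11, 13, 17, 29, 31, 37}.
v=29: a=29^1·(≡6), b=29^1·(≡1) mod 29; (6|29)=+1, (1|29)=+1; (−1)^{1·1·14}·(+1)^1·(+1)^1 = +1.
v=5: a=5^1·(≡2), b=5^5·(≡3) mod 5; (2|5)=-1, (3|5)=-1; (−1)^{1·5·2}·(-1)^5·(-1)^1 = +1.
v=∞: -166315 < 0 and -17651865 < 0  ⇒  (a,b)_∞ = -1.
v=7: a=7^0·(≡3), b=7^3·(≡3) mod 7; (3|7)=-1, (3|7)=-1; (−1)^{0·3·3}·(-1)^3·(-1)^0 = -1.
v=17: a=17^0·(≡9), b=17^1·(≡16) mod 17; (9|17)=+1, (16|17)=+1; (−1)^{0·1·8}·(+1)^1·(+1)^0 = +1.
v=11: a=11^0·(≡9), b=11^3·(≡5) mod 11; (9|11)=+1, (5|11)=+1; (−1)^{0·3·5}·(+1)^3·(+1)^0 = +1.
v=13: a=13^2·(≡7), b=13^2·(≡4) mod 13; (7|13)=-1, (4|13)=+1; (−1)^{2·2·6}·(-1)^2·(+1)^2 = +1.
v=37: a=37^1·(≡2), b=37^2·(≡10) mod 37; (2|37)=-1, (10|37)=+1; (−1)^{1·2·18}·(-1)^2·(+1)^1 = +1.
v=3: a=3^-2·(≡2), b=3^-15·(≡2) mod 3; (2|3)=-1, (2|3)=-1; (−1)^{-2·-15·1}·(-1)^-15·(-1)^-2 = -1.
v=31: a=31^1·(≡11), b=31^1·(≡13) mod 31; (11|31)=-1, (13|31)=-1; (−1)^{1·1·15}·(-1)^1·(-1)^1 = -1.
v=2: v_2(a)=-4, v_2(b)=0; units ≡ 5, 7 (mod 8); ε·ε+αω+βω = 0·1+-4·0+0·1 ≡ 0  ⇒  (a,b)_2 = +1.
(-166315, -17651865 / ℚ) ramifies at {3, 7, 31, ∞}: a division algebra.

[3, 7, 31, inf]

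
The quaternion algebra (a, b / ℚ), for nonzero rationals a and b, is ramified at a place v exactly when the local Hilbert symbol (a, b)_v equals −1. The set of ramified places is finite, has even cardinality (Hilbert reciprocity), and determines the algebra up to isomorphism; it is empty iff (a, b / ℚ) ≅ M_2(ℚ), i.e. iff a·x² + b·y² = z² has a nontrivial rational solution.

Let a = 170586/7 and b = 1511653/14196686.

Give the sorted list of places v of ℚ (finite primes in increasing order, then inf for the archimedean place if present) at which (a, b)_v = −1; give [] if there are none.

Mod squares: a ≡ 182, b ≡ 182. Check v ∈ {∞, 2, 3, 7, 11, 13, 19, 31, 53}.
v=53: a=53^0·(≡50), b=53^-2·(≡30) mod 53; (50|53)=-1, (30|53)=-1; (−1)^{0·-2·26}·(-1)^-2·(-1)^0 = +1.
v=13: a=13^1·(≡10), b=13^1·(≡10) mod 13; (10|13)=+1, (10|13)=+1; (−1)^{1·1·6}·(+1)^1·(+1)^1 = +1.
v=2: v_2(a)=1, v_2(b)=-1; units ≡ 3, 3 (mod 8); ε·ε+αω+βω = 1·1+1·1+-1·1 ≡ 1  ⇒  (a,b)_2 = -1.
v=31: a=31^0·(≡30), b=31^2·(≡11) mod 31; (30|31)=-1, (11|31)=-1; (−1)^{0·2·15}·(-1)^2·(-1)^0 = +1.
v=11: a=11^0·(≡6), b=11^2·(≡7) mod 11; (6|11)=-1, (7|11)=-1; (−1)^{0·2·5}·(-1)^2·(-1)^0 = +1.
v=3: a=3^8·(≡2), b=3^0·(≡2) mod 3; (2|3)=-1, (2|3)=-1; (−1)^{8·0·1}·(-1)^0·(-1)^8 = +1.
v=19: a=19^0·(≡6), b=19^-2·(≡11) mod 19; (6|19)=+1, (11|19)=+1; (−1)^{0·-2·9}·(+1)^-2·(+1)^0 = +1.
v=∞: 182 > 0 and 182 > 0  ⇒  (a,b)_∞ = +1.
v=7: a=7^-1·(≡3), b=7^-1·(≡5) mod 7; (3|7)=-1, (5|7)=-1; (−1)^{-1·-1·3}·(-1)^-1·(-1)^-1 = -1.
|Ram(182, 182)| = 2, even; anisotropic at {2, 7}.

[2, 7]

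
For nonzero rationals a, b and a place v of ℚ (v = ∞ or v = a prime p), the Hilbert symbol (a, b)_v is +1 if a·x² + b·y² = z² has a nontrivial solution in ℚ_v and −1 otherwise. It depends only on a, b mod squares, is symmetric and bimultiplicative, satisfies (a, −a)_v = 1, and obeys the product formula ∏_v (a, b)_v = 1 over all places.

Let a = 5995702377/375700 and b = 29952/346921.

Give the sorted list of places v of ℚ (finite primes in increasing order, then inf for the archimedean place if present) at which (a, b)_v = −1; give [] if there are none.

[13, 19]

(a, b) ≡ (10621, 13) mod (ℚ^×)²; places V = {2, 3, 5, 7, 13, 17, 19, 31, 43, ∞}.
(a,b)_31: α=0, u≡20; β=-2, v≡22 (mod 31); (20|31)=+1, (22|31)=-1; sign (−1)^0·+1^-2·-1^0 = +1.
(a,b)_3: α=4, u≡1; β=2, v≡1 (mod 3); (1|3)=+1, (1|3)=+1; sign (−1)^0·+1^2·+1^4 = +1.
(a,b)_2: α=-2, β=8; u≡5, v≡5 (mod 8); ε(u)ε(v)=0·0, αω(v)=-2·1, βω(u)=8·1; sum ≡ 0  ⇒  +1.
(a,b)_43: α=3, u≡37; β=0, v≡35 (mod 43); (37|43)=-1, (35|43)=+1; sign (−1)^0·-1^0·+1^3 = +1.
(a,b)_19: α=1, u≡10; β=-2, v≡18 (mod 19); (10|19)=-1, (18|19)=-1; sign (−1)^0·-1^-2·-1^1 = -1.
(a,b)_17: α=-2, u≡13; β=0, v≡16 (mod 17); (13|17)=+1, (16|17)=+1; sign (−1)^0·+1^0·+1^-2 = +1.
(a,b)_5: α=-2, u≡4; β=0, v≡2 (mod 5); (4|5)=+1, (2|5)=-1; sign (−1)^0·+1^0·-1^-2 = +1.
(a,b)_∞: sgn(10621)=+, sgn(13)=+, so +1.
(a,b)_7: α=2, u≡2; β=0, v≡6 (mod 7); (2|7)=+1, (6|7)=-1; sign (−1)^0·+1^0·-1^2 = +1.
(a,b)_13: α=-1, u≡2; β=1, v≡1 (mod 13); (2|13)=-1, (1|13)=+1; sign (−1)^0·-1^1·+1^-1 = -1.
(10621, 13 / ℚ) ramifies at {13, 19}: a division algebra.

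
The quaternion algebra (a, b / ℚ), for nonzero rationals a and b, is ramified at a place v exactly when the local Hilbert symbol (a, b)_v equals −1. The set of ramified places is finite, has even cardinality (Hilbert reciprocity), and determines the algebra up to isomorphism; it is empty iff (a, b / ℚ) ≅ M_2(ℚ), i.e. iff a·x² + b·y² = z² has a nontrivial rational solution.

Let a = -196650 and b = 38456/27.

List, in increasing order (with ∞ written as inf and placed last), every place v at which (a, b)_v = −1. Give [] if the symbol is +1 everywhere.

[3, 11, 19, 23]

(a, b) ≡ (-874, 28842) mod (ℚ^×)²; places V = {2, 3, 5, 11, 19, 23, ∞}.
(a,b)_3: α=2, u≡2; β=-3, v≡2 (mod 3); (2|3)=-1, (2|3)=-1; sign (−1)^0·-1^-3·-1^2 = -1.
(a,b)_5: α=2, u≡4; β=0, v≡3 (mod 5); (4|5)=+1, (3|5)=-1; sign (−1)^0·+1^0·-1^2 = +1.
(a,b)_11: α=0, u≡8; β=1, v≡4 (mod 11); (8|11)=-1, (4|11)=+1; sign (−1)^0·-1^1·+1^0 = -1.
(a,b)_23: α=1, u≡6; β=1, v≡4 (mod 23); (6|23)=+1, (4|23)=+1; sign (−1)^1·+1^1·+1^1 = -1.
(a,b)_2: α=1, β=3; u≡3, v≡5 (mod 8); ε(u)ε(v)=1·0, αω(v)=1·1, βω(u)=3·1; sum ≡ 0  ⇒  +1.
(a,b)_∞: sgn(-874)=−, sgn(28842)=+, so +1.
(a,b)_19: α=1, u≡5; β=1, v≡6 (mod 19); (5|19)=+1, (6|19)=+1; sign (−1)^1·+1^1·+1^1 = -1.
(-874, 28842 / ℚ) ramifies at {3, 11, 19, 23}: a division algebra.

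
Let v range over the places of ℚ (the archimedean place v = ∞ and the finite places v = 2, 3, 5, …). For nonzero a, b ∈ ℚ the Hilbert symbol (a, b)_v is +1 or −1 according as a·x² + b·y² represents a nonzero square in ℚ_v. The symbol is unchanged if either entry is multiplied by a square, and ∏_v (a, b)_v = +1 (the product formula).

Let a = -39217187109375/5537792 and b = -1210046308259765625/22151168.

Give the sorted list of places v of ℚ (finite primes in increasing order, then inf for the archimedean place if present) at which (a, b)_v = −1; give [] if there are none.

Mod squares: a ≡ -638, b ≡ -162690. Check v ∈ {∞, 2, 3, 5, 11, 13, 17, 29}.
v=17: a=17^2·(≡8), b=17^3·(≡9) mod 17; (8|17)=+1, (9|17)=+1; (−1)^{2·3·8}·(+1)^3·(+1)^2 = +1.
v=2: v_2(a)=-15, v_2(b)=-17; units ≡ 1, 7 (mod 8); ε·ε+αω+βω = 0·1+-15·0+-17·0 ≡ 0  ⇒  (a,b)_2 = +1.
v=29: a=29^1·(≡28), b=29^1·(≡22) mod 29; (28|29)=+1, (22|29)=+1; (−1)^{1·1·14}·(+1)^1·(+1)^1 = +1.
v=∞: -638 < 0 and -162690 < 0  ⇒  (a,b)_∞ = -1.
v=11: a=11^3·(≡2), b=11^5·(≡1) mod 11; (2|11)=-1, (1|11)=+1; (−1)^{3·5·5}·(-1)^5·(+1)^3 = +1.
v=3: a=3^2·(≡1), b=3^3·(≡1) mod 3; (1|3)=+1, (1|3)=+1; (−1)^{2·3·1}·(+1)^3·(+1)^2 = +1.
v=13: a=13^-2·(≡3), b=13^-2·(≡11) mod 13; (3|13)=+1, (11|13)=-1; (−1)^{-2·-2·6}·(+1)^-2·(-1)^-2 = +1.
v=5: a=5^8·(≡3), b=5^9·(≡2) mod 5; (3|5)=-1, (2|5)=-1; (−1)^{8·9·2}·(-1)^9·(-1)^8 = -1.
Ram(-638, -162690) = {5, ∞}; no ℚ_5-point on the conic.

[5, inf]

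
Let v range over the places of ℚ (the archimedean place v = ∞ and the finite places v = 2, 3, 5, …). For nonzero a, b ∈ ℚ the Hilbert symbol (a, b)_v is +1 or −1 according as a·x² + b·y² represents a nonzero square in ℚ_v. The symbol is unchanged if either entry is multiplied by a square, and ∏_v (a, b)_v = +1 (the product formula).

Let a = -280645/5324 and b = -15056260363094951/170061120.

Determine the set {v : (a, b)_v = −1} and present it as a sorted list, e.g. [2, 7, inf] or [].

[17, 23, 37, inf]

Mod squares: a ≡ -2255, b ≡ -1533284995. Check v ∈ {∞, 2, 3, 5, 7, 11, 13, 17, 23, 37, 41, 47}.
v=37: a=37^2·(≡5), b=37^1·(≡2) mod 37; (5|37)=-1, (2|37)=-1; (−1)^{2·1·18}·(-1)^1·(-1)^2 = -1.
v=17: a=17^0·(≡14), b=17^1·(≡7) mod 17; (14|17)=-1, (7|17)=-1; (−1)^{0·1·8}·(-1)^1·(-1)^0 = -1.
v=3: a=3^0·(≡1), b=3^-12·(≡2) mod 3; (1|3)=+1, (2|3)=-1; (−1)^{0·-12·1}·(+1)^-12·(-1)^0 = +1.
v=5: a=5^1·(≡4), b=5^-1·(≡1) mod 5; (4|5)=+1, (1|5)=+1; (−1)^{1·-1·2}·(+1)^-1·(+1)^1 = +1.
v=13: a=13^0·(≡11), b=13^2·(≡11) mod 13; (11|13)=-1, (11|13)=-1; (−1)^{0·2·6}·(-1)^2·(-1)^0 = +1.
v=2: v_2(a)=-2, v_2(b)=-6; units ≡ 1, 5 (mod 8); ε·ε+αω+βω = 0·0+-2·1+-6·0 ≡ 0  ⇒  (a,b)_2 = +1.
v=23: a=23^0·(≡21), b=23^1·(≡14) mod 23; (21|23)=-1, (14|23)=-1; (−1)^{0·1·11}·(-1)^1·(-1)^0 = -1.
v=11: a=11^-3·(≡5), b=11^3·(≡2) mod 11; (5|11)=+1, (2|11)=-1; (−1)^{-3·3·5}·(+1)^3·(-1)^-3 = +1.
v=∞: -2255 < 0 and -1533284995 < 0  ⇒  (a,b)_∞ = -1.
v=41: a=41^1·(≡27), b=41^1·(≡13) mod 41; (27|41)=-1, (13|41)=-1; (−1)^{1·1·20}·(-1)^1·(-1)^1 = +1.
v=47: a=47^0·(≡3), b=47^1·(≡41) mod 47; (3|47)=+1, (41|47)=-1; (−1)^{0·1·23}·(+1)^1·(-1)^0 = +1.
v=7: a=7^0·(≡5), b=7^4·(≡5) mod 7; (5|7)=-1, (5|7)=-1; (−1)^{0·4·3}·(-1)^4·(-1)^0 = +1.
Ram(-2255, -1533284995) = {17, 23, 37, ∞}; no ℚ_17-point on the conic.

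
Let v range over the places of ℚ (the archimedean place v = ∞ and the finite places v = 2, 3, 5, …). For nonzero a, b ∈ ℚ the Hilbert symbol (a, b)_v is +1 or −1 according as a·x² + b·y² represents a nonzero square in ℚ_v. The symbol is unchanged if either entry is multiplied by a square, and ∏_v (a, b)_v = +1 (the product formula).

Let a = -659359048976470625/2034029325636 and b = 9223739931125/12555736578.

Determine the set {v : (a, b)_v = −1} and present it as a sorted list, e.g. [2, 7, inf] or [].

Mod squares: a ≡ -17, b ≡ 10. Check v ∈ {∞, 2, 3, 5, 7, 11, 17, 19, 29}.
v=2: v_2(a)=-2, v_2(b)=-1; units ≡ 7, 5 (mod 8); ε·ε+αω+βω = 1·0+-2·1+-1·0 ≡ 0  ⇒  (a,b)_2 = +1.
v=19: a=19^2·(≡10), b=19^2·(≡2) mod 19; (10|19)=-1, (2|19)=-1; (−1)^{2·2·9}·(-1)^2·(-1)^2 = +1.
v=∞: -17 < 0 and 10 > 0  ⇒  (a,b)_∞ = +1.
v=17: a=17^3·(≡2), b=17^2·(≡14) mod 17; (2|17)=+1, (14|17)=-1; (−1)^{3·2·8}·(+1)^2·(-1)^3 = -1.
v=7: a=7^-8·(≡1), b=7^-8·(≡6) mod 7; (1|7)=+1, (6|7)=-1; (−1)^{-8·-8·3}·(+1)^-8·(-1)^-8 = +1.
v=5: a=5^4·(≡2), b=5^3·(≡3) mod 5; (2|5)=-1, (3|5)=-1; (−1)^{4·3·2}·(-1)^3·(-1)^4 = -1.
v=29: a=29^6·(≡3), b=29^4·(≡11) mod 29; (3|29)=-1, (11|29)=-1; (−1)^{6·4·14}·(-1)^4·(-1)^6 = +1.
v=3: a=3^-6·(≡1), b=3^-2·(≡1) mod 3; (1|3)=+1, (1|3)=+1; (−1)^{-6·-2·1}·(+1)^-2·(+1)^-6 = +1.
v=11: a=11^-2·(≡1), b=11^-2·(≡2) mod 11; (1|11)=+1, (2|11)=-1; (−1)^{-2·-2·5}·(+1)^-2·(-1)^-2 = +1.
(-17, 10 / ℚ) ramifies at {5, 17}: a division algebra.

[5, 17]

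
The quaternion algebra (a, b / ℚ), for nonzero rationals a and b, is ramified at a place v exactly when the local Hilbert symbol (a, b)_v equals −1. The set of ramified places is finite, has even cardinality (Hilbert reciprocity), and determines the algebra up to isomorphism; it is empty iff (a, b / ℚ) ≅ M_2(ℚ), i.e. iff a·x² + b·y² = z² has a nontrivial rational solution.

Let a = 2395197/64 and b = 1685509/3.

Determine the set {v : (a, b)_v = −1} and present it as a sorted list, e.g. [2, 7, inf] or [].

[3, 29]

(a, b) ≡ (266133, 14007) mod (ℚ^×)²; places V = {2, 3, 7, 19, 23, 29, ∞}.
(a,b)_7: α=1, u≡4; β=1, v≡5 (mod 7); (4|7)=+1, (5|7)=-1; sign (−1)^1·+1^1·-1^1 = +1.
(a,b)_19: α=1, u≡16; β=2, v≡11 (mod 19); (16|19)=+1, (11|19)=+1; sign (−1)^0·+1^2·+1^1 = +1.
(a,b)_3: α=3, u≡1; β=-1, v≡1 (mod 3); (1|3)=+1, (1|3)=+1; sign (−1)^1·+1^-1·+1^3 = -1.
(a,b)_29: α=1, u≡5; β=1, v≡21 (mod 29); (5|29)=+1, (21|29)=-1; sign (−1)^0·+1^1·-1^1 = -1.
(a,b)_2: α=-6, β=0; u≡5, v≡7 (mod 8); ε(u)ε(v)=0·1, αω(v)=-6·0, βω(u)=0·1; sum ≡ 0  ⇒  +1.
(a,b)_23: α=1, u≡1; β=1, v≡17 (mod 23); (1|23)=+1, (17|23)=-1; sign (−1)^1·+1^1·-1^1 = +1.
(a,b)_∞: sgn(266133)=+, sgn(14007)=+, so +1.
Ram(266133, 14007) = {3, 29}; no ℚ_3-point on the conic.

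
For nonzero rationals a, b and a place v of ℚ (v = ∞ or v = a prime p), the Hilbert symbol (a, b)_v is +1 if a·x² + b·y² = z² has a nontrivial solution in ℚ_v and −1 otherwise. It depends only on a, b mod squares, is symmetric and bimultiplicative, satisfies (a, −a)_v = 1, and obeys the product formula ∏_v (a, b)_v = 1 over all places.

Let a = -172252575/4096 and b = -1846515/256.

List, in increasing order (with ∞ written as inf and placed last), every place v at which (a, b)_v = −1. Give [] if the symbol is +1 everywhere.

[3, 5, 19, inf]

(a, b) ≡ (-703, -5115) mod (ℚ^×)²; places V = {2, 3, 5, 11, 19, 31, 37, ∞}.
(a,b)_3: α=4, u≡2; β=1, v≡2 (mod 3); (2|3)=-1, (2|3)=-1; sign (−1)^0·-1^1·-1^4 = -1.
(a,b)_2: α=-12, β=-8; u≡1, v≡5 (mod 8); ε(u)ε(v)=0·0, αω(v)=-12·1, βω(u)=-8·0; sum ≡ 0  ⇒  +1.
(a,b)_19: α=1, u≡7; β=2, v≡8 (mod 19); (7|19)=+1, (8|19)=-1; sign (−1)^0·+1^2·-1^1 = -1.
(a,b)_37: α=1, u≡19; β=0, v≡10 (mod 37); (19|37)=-1, (10|37)=+1; sign (−1)^0·-1^0·+1^1 = +1.
(a,b)_31: α=0, u≡18; β=1, v≡6 (mod 31); (18|31)=+1, (6|31)=-1; sign (−1)^0·+1^1·-1^0 = +1.
(a,b)_11: α=2, u≡3; β=1, v≡2 (mod 11); (3|11)=+1, (2|11)=-1; sign (−1)^0·+1^1·-1^2 = +1.
(a,b)_5: α=2, u≡2; β=1, v≡2 (mod 5); (2|5)=-1, (2|5)=-1; sign (−1)^0·-1^1·-1^2 = -1.
(a,b)_∞: sgn(-703)=−, sgn(-5115)=−, so -1.
|Ram(-703, -5115)| = 4, even; anisotropic at {3, 5, 19, ∞}.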